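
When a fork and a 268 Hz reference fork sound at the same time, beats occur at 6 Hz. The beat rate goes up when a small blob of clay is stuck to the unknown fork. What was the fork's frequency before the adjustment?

|f − 268| = 6, so the fork was at either 262 Hz or 274 Hz.
Adding mass to a fork lowers its frequency; the adjustment lowers the fork's frequency.
The beat rate rose, so the adjustment moved the fork further from 268 Hz — it was already below the reference.

262 Hz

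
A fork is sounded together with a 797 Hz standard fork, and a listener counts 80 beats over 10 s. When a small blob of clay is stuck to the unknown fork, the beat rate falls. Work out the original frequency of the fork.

805 Hz

Beat frequency = 80/10 = 8 Hz.
|f − 797| = 8, so the fork was at either 789 Hz or 805 Hz.
Adding mass to a fork lowers its frequency; the adjustment lowers the fork's frequency.
The beat rate fell, so the adjustment moved the fork toward 797 Hz — it must have started above the reference.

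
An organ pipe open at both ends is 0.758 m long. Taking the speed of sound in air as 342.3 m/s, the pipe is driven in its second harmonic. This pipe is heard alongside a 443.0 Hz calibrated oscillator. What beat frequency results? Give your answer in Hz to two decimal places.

8.58 Hz

Open pipe: f_n = n·v/(2L) = 2·342.3/(2·0.758) = 451.5831 Hz.
f_beat = |451.5831 − 443.0| = 8.58 Hz.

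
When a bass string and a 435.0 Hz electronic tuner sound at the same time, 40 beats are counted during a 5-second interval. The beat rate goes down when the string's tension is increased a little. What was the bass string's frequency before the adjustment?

427 Hz

Beat frequency = 40/5 = 8 Hz.
|f − 435.0| = 8, so the bass string was at either 427 Hz or 443 Hz.
Higher tension means higher frequency; the adjustment raises the bass string's frequency.
The beat rate fell, so the adjustment moved the bass string toward 435.0 Hz — it must have started below the reference.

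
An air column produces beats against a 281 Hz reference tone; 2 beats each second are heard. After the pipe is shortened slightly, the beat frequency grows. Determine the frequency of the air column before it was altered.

|f − 281| = 2, so the air column was at either 279 Hz or 283 Hz.
A shorter pipe has a higher fundamental; the adjustment raises the air column's frequency.
The beat rate rose, so the adjustment moved the air column further from 281 Hz — it was already above the reference.

283 Hz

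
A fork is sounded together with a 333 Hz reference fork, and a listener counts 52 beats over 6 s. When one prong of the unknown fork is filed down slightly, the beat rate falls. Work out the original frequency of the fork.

Beat frequency = 52/6 = 8.6667 Hz.
|f − 333| = 8.6667, so the fork was at either 324.3333 Hz or 341.6667 Hz.
Filing a prong removes mass and raises the fork's frequency; the adjustment raises the fork's frequency.
The beat rate fell, so the adjustment moved the fork toward 333 Hz — it must have started below the reference.

324.3333 Hz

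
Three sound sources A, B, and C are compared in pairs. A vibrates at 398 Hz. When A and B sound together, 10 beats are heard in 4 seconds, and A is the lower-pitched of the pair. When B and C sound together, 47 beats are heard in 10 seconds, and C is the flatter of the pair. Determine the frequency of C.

395.8 Hz

A–B: Beat frequency = 10/4 = 2.5 Hz.
B is above A, so f_B = 398 + 2.5 = 400.5 Hz.
B–C: Beat frequency = 47/10 = 4.7 Hz.
C is below B, so f_C = 400.5 − 4.7 = 395.8 Hz.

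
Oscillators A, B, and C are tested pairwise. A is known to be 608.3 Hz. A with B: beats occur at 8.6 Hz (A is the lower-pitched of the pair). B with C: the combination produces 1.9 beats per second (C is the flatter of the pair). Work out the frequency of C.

B is above A, so f_B = 608.3 + 8.6 = 616.9 Hz.
C is below B, so f_C = 616.9 − 1.9 = 615 Hz.

615 Hz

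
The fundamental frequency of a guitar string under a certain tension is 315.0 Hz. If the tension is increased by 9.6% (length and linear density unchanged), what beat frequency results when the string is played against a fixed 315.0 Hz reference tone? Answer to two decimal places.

For a string, f ∝ √T, so the new frequency is 315.0·√1.096 = 329.7736 Hz.
f_beat = |329.7736 − 315.0| = 14.77 Hz.

14.77 Hz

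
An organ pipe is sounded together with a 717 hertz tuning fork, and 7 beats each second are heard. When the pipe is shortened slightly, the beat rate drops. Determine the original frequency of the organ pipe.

710 Hz

|f − 717| = 7, so the organ pipe was at either 710 Hz or 724 Hz.
A shorter pipe has a higher fundamental; the adjustment raises the organ pipe's frequency.
The beat rate fell, so the adjustment moved the organ pipe toward 717 Hz — it must have started below the reference.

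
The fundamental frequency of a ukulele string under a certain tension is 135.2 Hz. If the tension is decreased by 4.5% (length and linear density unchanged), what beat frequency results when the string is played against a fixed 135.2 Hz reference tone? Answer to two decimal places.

3.08 Hz

For a string, f ∝ √T, so the new frequency is 135.2·√0.955 = 132.1230 Hz.
f_beat = |132.1230 − 135.2| = 3.08 Hz.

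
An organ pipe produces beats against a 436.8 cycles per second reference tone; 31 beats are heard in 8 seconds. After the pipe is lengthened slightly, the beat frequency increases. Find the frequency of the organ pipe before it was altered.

Beat frequency = 31/8 = 3.875 Hz.
|f − 436.8| = 3.875, so the organ pipe was at either 432.925 Hz or 440.675 Hz.
A longer pipe has a lower fundamental; the adjustment lowers the organ pipe's frequency.
The beat rate rose, so the adjustment moved the organ pipe further from 436.8 Hz — it was already below the reference.

432.925 Hz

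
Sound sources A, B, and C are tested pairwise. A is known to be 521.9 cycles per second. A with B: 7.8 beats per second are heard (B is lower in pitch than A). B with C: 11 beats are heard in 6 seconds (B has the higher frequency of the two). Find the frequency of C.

512.2667 Hz

B is below A, so f_B = 521.9 − 7.8 = 514.1 Hz.
B–C: Beat frequency = 11/6 = 1.8333 Hz.
C is below B, so f_C = 514.1 − 1.8333 = 512.2667 Hz.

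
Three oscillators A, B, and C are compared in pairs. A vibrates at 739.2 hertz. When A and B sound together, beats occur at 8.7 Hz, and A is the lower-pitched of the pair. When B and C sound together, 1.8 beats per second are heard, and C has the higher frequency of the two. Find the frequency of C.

749.7 Hz

B is above A, so f_B = 739.2 + 8.7 = 747.9 Hz.
C is above B, so f_C = 747.9 + 1.8 = 749.7 Hz.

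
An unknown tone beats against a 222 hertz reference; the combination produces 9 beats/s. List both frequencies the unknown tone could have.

|f − 222| = 9, so f = 222 ± 9.

213 Hz or 231 Hz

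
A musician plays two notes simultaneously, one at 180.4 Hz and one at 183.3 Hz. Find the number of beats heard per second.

f_beat = |f₁ − f₂|.
|180.4 − 183.3| = 2.9 Hz.

2.9 Hz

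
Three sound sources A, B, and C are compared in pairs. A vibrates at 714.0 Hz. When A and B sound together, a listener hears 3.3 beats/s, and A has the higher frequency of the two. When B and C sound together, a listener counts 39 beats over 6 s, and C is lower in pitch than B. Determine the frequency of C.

B is below A, so f_B = 714.0 − 3.3 = 710.7 Hz.
B–C: Beat frequency = 39/6 = 6.5 Hz.
C is below B, so f_C = 710.7 − 6.5 = 704.2 Hz.

704.2 Hz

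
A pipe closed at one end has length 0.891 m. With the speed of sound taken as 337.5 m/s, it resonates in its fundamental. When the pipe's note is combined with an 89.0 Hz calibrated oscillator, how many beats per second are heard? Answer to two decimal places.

5.70 Hz

Closed pipe (odd harmonics): f_n = n·v/(4L) = 1·337.5/(4·0.891) = 94.6970 Hz.
f_beat = |94.6970 − 89.0| = 5.70 Hz.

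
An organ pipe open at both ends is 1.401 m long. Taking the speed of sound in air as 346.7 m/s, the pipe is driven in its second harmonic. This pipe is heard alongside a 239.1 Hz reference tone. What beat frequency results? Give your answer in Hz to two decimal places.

Open pipe: f_n = n·v/(2L) = 2·346.7/(2·1.401) = 247.4661 Hz.
f_beat = |247.4661 − 239.1| = 8.37 Hz.

8.37 Hz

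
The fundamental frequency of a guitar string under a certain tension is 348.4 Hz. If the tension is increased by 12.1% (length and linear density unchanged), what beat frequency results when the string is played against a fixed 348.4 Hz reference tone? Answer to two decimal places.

20.48 Hz

For a string, f ∝ √T, so the new frequency is 348.4·√1.121 = 368.8765 Hz.
f_beat = |368.8765 − 348.4| = 20.48 Hz.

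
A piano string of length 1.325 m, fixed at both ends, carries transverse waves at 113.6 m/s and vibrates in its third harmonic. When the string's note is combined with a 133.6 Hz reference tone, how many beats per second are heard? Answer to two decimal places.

5.00 Hz

For a string fixed at both ends, f_n = n·v/(2L) = 3·113.6/(2·1.325) = 128.6038 Hz.
f_beat = |128.6038 − 133.6| = 5.00 Hz.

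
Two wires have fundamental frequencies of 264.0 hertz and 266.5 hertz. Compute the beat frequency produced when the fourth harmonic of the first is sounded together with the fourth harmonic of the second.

Fourth harmonic of the first: 4·264.0 = 1056.0 Hz.
Fourth harmonic of the second: 4·266.5 = 1066.0 Hz.
f_beat = |1056.0 − 1066.0| = 10.0 Hz.

10.0 Hz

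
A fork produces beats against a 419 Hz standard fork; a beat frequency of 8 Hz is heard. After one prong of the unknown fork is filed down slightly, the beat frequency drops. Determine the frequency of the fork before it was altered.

|f − 419| = 8, so the fork was at either 411 Hz or 427 Hz.
Filing a prong removes mass and raises the fork's frequency; the adjustment raises the fork's frequency.
The beat rate fell, so the adjustment moved the fork toward 419 Hz — it must have started below the reference.

411 Hz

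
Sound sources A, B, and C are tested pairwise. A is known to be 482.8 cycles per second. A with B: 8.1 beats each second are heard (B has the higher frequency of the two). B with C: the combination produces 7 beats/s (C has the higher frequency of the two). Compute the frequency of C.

497.9 Hz

B is above A, so f_B = 482.8 + 8.1 = 490.9 Hz.
C is above B, so f_C = 490.9 + 7 = 497.9 Hz.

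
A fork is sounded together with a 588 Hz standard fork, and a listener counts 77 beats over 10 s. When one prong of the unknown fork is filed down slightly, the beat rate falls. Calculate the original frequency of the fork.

Beat frequency = 77/10 = 7.7 Hz.
|f − 588| = 7.7, so the fork was at either 580.3 Hz or 595.7 Hz.
Filing a prong removes mass and raises the fork's frequency; the adjustment raises the fork's frequency.
The beat rate fell, so the adjustment moved the fork toward 588 Hz — it must have started below the reference.

580.3 Hz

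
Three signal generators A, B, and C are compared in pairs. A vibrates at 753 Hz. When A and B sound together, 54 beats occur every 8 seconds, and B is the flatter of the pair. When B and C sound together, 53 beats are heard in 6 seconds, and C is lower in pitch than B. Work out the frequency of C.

A–B: Beat frequency = 54/8 = 6.75 Hz.
B is below A, so f_B = 753 − 6.75 = 746.25 Hz.
B–C: Beat frequency = 53/6 = 8.8333 Hz.
C is below B, so f_C = 746.25 − 8.8333 = 737.4167 Hz.

737.4167 Hz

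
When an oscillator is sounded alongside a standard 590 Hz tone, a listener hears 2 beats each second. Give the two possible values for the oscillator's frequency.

588 Hz or 592 Hz

|f − 590| = 2, so f = 590 ± 2.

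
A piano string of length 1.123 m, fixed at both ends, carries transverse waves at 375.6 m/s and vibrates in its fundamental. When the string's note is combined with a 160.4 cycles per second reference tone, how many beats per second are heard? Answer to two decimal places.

6.83 Hz

For a string fixed at both ends, f_n = n·v/(2L) = 1·375.6/(2·1.123) = 167.2306 Hz.
f_beat = |167.2306 − 160.4| = 6.83 Hz.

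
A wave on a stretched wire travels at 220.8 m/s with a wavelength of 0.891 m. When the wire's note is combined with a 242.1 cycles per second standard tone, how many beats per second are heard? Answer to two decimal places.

Source frequency f = v/λ = 220.8/0.891 = 247.8114 Hz.
f_beat = |247.8114 − 242.1| = 5.71 Hz.

5.71 Hz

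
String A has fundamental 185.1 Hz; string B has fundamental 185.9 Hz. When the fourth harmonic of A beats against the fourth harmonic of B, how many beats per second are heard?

3.2 Hz

Fourth harmonic of the first: 4·185.1 = 740.4 Hz.
Fourth harmonic of the second: 4·185.9 = 743.6 Hz.
f_beat = |740.4 − 743.6| = 3.2 Hz.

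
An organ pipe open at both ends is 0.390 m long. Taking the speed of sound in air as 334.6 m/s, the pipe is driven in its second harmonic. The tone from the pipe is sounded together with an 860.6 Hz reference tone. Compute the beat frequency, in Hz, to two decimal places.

2.65 Hz

Open pipe: f_n = n·v/(2L) = 2·334.6/(2·0.390) = 857.9487 Hz.
f_beat = |857.9487 − 860.6| = 2.65 Hz.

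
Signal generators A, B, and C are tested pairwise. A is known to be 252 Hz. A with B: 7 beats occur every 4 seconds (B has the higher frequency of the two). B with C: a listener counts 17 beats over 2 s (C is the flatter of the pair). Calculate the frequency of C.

A–B: Beat frequency = 7/4 = 1.75 Hz.
B is above A, so f_B = 252 + 1.75 = 253.75 Hz.
B–C: Beat frequency = 17/2 = 8.5 Hz.
C is below B, so f_C = 253.75 − 8.5 = 245.25 Hz.

245.25 Hz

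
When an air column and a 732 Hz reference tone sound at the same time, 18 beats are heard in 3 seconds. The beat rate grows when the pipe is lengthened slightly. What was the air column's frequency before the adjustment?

726 Hz

Beat frequency = 18/3 = 6 Hz.
|f − 732| = 6, so the air column was at either 726 Hz or 738 Hz.
A longer pipe has a lower fundamental; the adjustment lowers the air column's frequency.
The beat rate rose, so the adjustment moved the air column further from 732 Hz — it was already below the reference.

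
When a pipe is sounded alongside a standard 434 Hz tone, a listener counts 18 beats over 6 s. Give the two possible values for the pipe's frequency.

Beat frequency = 18/6 = 3 Hz.
|f − 434| = 3, so f = 434 ± 3.

431 Hz or 437 Hz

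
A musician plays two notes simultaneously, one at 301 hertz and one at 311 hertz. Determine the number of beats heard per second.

10 Hz

f_beat = |f₁ − f₂|.
|301 − 311| = 10 Hz.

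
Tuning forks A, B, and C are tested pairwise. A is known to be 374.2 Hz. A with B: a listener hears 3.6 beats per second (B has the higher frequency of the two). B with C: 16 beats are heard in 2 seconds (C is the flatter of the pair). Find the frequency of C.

B is above A, so f_B = 374.2 + 3.6 = 377.8 Hz.
B–C: Beat frequency = 16/2 = 8 Hz.
C is below B, so f_C = 377.8 − 8 = 369.8 Hz.

369.8 Hz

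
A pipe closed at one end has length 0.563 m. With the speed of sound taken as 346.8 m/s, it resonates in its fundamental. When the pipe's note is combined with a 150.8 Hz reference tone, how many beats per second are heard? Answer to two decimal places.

3.20 Hz

Closed pipe (odd harmonics): f_n = n·v/(4L) = 1·346.8/(4·0.563) = 153.9964 Hz.
f_beat = |153.9964 − 150.8| = 3.20 Hz.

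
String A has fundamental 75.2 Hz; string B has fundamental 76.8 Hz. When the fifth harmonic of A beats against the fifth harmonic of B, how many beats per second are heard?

Fifth harmonic of the first: 5·75.2 = 376.0 Hz.
Fifth harmonic of the second: 5·76.8 = 384.0 Hz.
f_beat = |376.0 − 384.0| = 8.0 Hz.

8.0 Hz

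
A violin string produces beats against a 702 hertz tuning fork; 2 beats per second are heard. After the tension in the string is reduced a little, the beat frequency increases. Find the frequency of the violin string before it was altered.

700 Hz

|f − 702| = 2, so the violin string was at either 700 Hz or 704 Hz.
Lower tension means lower frequency; the adjustment lowers the violin string's frequency.
The beat rate rose, so the adjustment moved the violin string further from 702 Hz — it was already below the reference.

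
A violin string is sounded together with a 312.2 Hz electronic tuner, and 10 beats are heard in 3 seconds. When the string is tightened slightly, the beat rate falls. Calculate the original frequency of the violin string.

Beat frequency = 10/3 = 3.3333 Hz.
|f − 312.2| = 3.3333, so the violin string was at either 308.8667 Hz or 315.5333 Hz.
Increasing tension raises a string's frequency; the adjustment raises the violin string's frequency.
The beat rate fell, so the adjustment moved the violin string toward 312.2 Hz — it must have started below the reference.

308.8667 Hz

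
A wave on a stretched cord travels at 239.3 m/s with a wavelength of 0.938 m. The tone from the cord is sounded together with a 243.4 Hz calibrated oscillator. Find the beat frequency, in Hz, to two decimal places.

Source frequency f = v/λ = 239.3/0.938 = 255.1173 Hz.
f_beat = |255.1173 − 243.4| = 11.72 Hz.

11.72 Hz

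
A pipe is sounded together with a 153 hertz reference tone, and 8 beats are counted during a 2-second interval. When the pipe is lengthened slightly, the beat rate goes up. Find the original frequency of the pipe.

Beat frequency = 8/2 = 4 Hz.
|f − 153| = 4, so the pipe was at either 149 Hz or 157 Hz.
A longer pipe has a lower fundamental; the adjustment lowers the pipe's frequency.
The beat rate rose, so the adjustment moved the pipe further from 153 Hz — it was already below the reference.

149 Hz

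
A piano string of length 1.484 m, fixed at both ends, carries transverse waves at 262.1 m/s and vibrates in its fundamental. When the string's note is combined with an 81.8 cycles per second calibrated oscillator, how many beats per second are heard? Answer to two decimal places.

6.51 Hz

For a string fixed at both ends, f_n = n·v/(2L) = 1·262.1/(2·1.484) = 88.3086 Hz.
f_beat = |88.3086 − 81.8| = 6.51 Hz.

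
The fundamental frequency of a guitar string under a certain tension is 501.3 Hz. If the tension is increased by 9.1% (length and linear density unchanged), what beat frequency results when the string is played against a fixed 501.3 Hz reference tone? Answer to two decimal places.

For a string, f ∝ √T, so the new frequency is 501.3·√1.091 = 523.6126 Hz.
f_beat = |523.6126 − 501.3| = 22.31 Hz.

22.31 Hz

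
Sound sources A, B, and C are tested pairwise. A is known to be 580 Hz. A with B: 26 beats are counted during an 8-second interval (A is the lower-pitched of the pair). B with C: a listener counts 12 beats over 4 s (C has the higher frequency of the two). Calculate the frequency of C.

A–B: Beat frequency = 26/8 = 3.25 Hz.
B is above A, so f_B = 580 + 3.25 = 583.25 Hz.
B–C: Beat frequency = 12/4 = 3 Hz.
C is above B, so f_C = 583.25 + 3 = 586.25 Hz.

586.25 Hz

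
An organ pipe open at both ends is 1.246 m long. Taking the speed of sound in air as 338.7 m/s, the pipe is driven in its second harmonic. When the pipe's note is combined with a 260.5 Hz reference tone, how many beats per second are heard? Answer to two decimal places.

Open pipe: f_n = n·v/(2L) = 2·338.7/(2·1.246) = 271.8299 Hz.
f_beat = |271.8299 − 260.5| = 11.33 Hz.

11.33 Hz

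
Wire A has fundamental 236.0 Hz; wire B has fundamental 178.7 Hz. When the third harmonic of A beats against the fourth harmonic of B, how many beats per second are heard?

6.8 Hz

Third harmonic of the first: 3·236.0 = 708.0 Hz.
Fourth harmonic of the second: 4·178.7 = 714.8 Hz.
f_beat = |708.0 − 714.8| = 6.8 Hz.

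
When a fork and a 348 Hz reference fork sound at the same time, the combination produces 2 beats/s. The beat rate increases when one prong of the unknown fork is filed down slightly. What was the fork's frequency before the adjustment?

|f − 348| = 2, so the fork was at either 346 Hz or 350 Hz.
Filing a prong removes mass and raises the fork's frequency; the adjustment raises the fork's frequency.
The beat rate rose, so the adjustment moved the fork further from 348 Hz — it was already above the reference.

350 Hz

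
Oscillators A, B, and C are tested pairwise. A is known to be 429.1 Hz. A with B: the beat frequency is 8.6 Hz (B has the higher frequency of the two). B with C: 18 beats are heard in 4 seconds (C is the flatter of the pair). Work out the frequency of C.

433.2 Hz

B is above A, so f_B = 429.1 + 8.6 = 437.7 Hz.
B–C: Beat frequency = 18/4 = 4.5 Hz.
C is below B, so f_C = 437.7 − 4.5 = 433.2 Hz.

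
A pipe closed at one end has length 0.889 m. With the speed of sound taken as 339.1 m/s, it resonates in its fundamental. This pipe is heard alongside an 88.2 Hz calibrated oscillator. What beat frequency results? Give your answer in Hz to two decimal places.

Closed pipe (odd harmonics): f_n = n·v/(4L) = 1·339.1/(4·0.889) = 95.3600 Hz.
f_beat = |95.3600 − 88.2| = 7.16 Hz.

7.16 Hz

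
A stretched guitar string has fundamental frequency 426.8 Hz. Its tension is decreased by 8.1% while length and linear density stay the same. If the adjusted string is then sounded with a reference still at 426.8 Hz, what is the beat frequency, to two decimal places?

17.65 Hz

For a string, f ∝ √T, so the new frequency is 426.8·√0.919 = 409.1496 Hz.
f_beat = |409.1496 − 426.8| = 17.65 Hz.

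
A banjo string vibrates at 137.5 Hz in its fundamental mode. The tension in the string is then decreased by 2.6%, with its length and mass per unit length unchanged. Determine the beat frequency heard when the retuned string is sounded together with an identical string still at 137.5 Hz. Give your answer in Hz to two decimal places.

For a string, f ∝ √T, so the new frequency is 137.5·√0.974 = 135.7007 Hz.
f_beat = |135.7007 − 137.5| = 1.80 Hz.

1.80 Hz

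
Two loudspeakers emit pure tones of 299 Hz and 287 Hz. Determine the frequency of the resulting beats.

12 Hz

The beat frequency equals the magnitude of the frequency difference.
|299 − 287| = 12 Hz.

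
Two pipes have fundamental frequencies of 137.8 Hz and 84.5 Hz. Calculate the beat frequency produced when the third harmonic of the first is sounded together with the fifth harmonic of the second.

Third harmonic of the first: 3·137.8 = 413.4 Hz.
Fifth harmonic of the second: 5·84.5 = 422.5 Hz.
f_beat = |413.4 − 422.5| = 9.1 Hz.

9.1 Hz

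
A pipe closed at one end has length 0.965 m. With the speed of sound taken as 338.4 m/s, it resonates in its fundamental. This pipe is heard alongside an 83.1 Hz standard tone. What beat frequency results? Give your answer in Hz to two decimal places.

4.57 Hz

Closed pipe (odd harmonics): f_n = n·v/(4L) = 1·338.4/(4·0.965) = 87.6684 Hz.
f_beat = |87.6684 − 83.1| = 4.57 Hz.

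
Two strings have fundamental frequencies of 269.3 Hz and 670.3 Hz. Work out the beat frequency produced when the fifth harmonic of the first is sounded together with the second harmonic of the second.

5.9 Hz

Fifth harmonic of the first: 5·269.3 = 1346.5 Hz.
Second harmonic of the second: 2·670.3 = 1340.6 Hz.
f_beat = |1346.5 − 1340.6| = 5.9 Hz.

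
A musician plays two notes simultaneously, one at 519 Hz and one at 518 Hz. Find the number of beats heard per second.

1 Hz

Beats arise from superposition of two nearby frequencies; the beat rate is |f₁ − f₂|.
|519 − 518| = 1 Hz.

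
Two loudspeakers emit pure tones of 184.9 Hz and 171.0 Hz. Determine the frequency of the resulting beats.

f_beat = |f₁ − f₂|.
|184.9 − 171.0| = 13.9 Hz.

13.9 Hz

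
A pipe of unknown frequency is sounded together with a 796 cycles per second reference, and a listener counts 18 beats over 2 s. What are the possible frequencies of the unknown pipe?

Beat frequency = 18/2 = 9 Hz.
|f − 796| = 9, so f = 796 ± 9.

787 Hz or 805 Hz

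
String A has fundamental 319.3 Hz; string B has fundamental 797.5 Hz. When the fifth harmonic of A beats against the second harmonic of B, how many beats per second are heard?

Fifth harmonic of the first: 5·319.3 = 1596.5 Hz.
Second harmonic of the second: 2·797.5 = 1595.0 Hz.
f_beat = |1596.5 − 1595.0| = 1.5 Hz.

1.5 Hz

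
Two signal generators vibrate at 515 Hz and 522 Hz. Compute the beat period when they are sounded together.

f_beat = |515 − 522| = 7 Hz.
Beat period T = 1 / f_beat = 1 / 7 s.

0.143 s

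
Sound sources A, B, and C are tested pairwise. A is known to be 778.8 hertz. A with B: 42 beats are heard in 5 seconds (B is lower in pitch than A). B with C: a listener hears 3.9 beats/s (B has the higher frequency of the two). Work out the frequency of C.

766.5 Hz

A–B: Beat frequency = 42/5 = 8.4 Hz.
B is below A, so f_B = 778.8 − 8.4 = 770.4 Hz.
C is below B, so f_C = 770.4 − 3.9 = 766.5 Hz.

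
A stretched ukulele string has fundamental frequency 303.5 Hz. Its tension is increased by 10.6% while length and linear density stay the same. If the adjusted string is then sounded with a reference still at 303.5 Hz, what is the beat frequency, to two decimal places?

15.68 Hz

For a string, f ∝ √T, so the new frequency is 303.5·√1.106 = 319.1804 Hz.
f_beat = |319.1804 − 303.5| = 15.68 Hz.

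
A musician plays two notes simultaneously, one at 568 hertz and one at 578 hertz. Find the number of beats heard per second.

10 Hz

Beats arise from superposition of two nearby frequencies; the beat rate is |f₁ − f₂|.
|568 − 578| = 10 Hz.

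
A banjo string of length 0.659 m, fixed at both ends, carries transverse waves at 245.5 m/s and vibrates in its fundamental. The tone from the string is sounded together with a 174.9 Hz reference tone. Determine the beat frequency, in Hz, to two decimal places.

11.37 Hz

For a string fixed at both ends, f_n = n·v/(2L) = 1·245.5/(2·0.659) = 186.2671 Hz.
f_beat = |186.2671 − 174.9| = 11.37 Hz.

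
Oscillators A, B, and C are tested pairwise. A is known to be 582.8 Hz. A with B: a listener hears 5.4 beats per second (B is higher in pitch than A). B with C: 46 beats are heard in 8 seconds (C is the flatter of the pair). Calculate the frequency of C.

582.45 Hz

B is above A, so f_B = 582.8 + 5.4 = 588.2 Hz.
B–C: Beat frequency = 46/8 = 5.75 Hz.
C is below B, so f_C = 588.2 − 5.75 = 582.45 Hz.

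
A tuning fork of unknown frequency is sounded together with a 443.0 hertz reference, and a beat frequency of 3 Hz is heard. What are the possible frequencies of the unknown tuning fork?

440 Hz or 446 Hz

|f − 443.0| = 3, so f = 443.0 ± 3.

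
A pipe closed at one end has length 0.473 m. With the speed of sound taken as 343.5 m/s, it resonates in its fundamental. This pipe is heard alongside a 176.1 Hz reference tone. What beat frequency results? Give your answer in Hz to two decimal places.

5.45 Hz

Closed pipe (odd harmonics): f_n = n·v/(4L) = 1·343.5/(4·0.473) = 181.5539 Hz.
f_beat = |181.5539 − 176.1| = 5.45 Hz.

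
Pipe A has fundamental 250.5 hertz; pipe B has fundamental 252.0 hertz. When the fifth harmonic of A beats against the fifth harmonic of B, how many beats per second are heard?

7.5 Hz

Fifth harmonic of the first: 5·250.5 = 1252.5 Hz.
Fifth harmonic of the second: 5·252.0 = 1260.0 Hz.
f_beat = |1252.5 − 1260.0| = 7.5 Hz.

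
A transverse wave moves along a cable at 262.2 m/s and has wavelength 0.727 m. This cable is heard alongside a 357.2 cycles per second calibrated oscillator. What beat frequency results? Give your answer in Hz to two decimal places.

Source frequency f = v/λ = 262.2/0.727 = 360.6602 Hz.
f_beat = |360.6602 − 357.2| = 3.46 Hz.

3.46 Hz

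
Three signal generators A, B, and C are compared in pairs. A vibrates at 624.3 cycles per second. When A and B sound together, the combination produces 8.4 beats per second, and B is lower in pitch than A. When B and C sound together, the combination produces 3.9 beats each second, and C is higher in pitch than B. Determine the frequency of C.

B is below A, so f_B = 624.3 − 8.4 = 615.9 Hz.
C is above B, so f_C = 615.9 + 3.9 = 619.8 Hz.

619.8 Hz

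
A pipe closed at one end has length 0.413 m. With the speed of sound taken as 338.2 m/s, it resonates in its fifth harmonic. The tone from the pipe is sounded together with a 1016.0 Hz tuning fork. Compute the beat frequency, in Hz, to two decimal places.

Closed pipe (odd harmonics): f_n = n·v/(4L) = 5·338.2/(4·0.413) = 1023.6077 Hz.
f_beat = |1023.6077 − 1016.0| = 7.61 Hz.

7.61 Hz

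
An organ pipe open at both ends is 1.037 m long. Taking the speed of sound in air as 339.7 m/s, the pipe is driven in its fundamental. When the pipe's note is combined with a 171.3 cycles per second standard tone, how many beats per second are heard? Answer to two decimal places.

7.51 Hz

Open pipe: f_n = n·v/(2L) = 1·339.7/(2·1.037) = 163.7898 Hz.
f_beat = |163.7898 − 171.3| = 7.51 Hz.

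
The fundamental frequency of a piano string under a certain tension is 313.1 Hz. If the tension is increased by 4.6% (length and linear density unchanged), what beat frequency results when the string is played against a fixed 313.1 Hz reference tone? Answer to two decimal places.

7.12 Hz

For a string, f ∝ √T, so the new frequency is 313.1·√1.046 = 320.2203 Hz.
f_beat = |320.2203 − 313.1| = 7.12 Hz.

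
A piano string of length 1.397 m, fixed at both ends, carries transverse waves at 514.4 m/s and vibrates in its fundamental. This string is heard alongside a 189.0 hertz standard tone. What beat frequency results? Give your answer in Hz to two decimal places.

For a string fixed at both ends, f_n = n·v/(2L) = 1·514.4/(2·1.397) = 184.1088 Hz.
f_beat = |184.1088 − 189.0| = 4.89 Hz.

4.89 Hz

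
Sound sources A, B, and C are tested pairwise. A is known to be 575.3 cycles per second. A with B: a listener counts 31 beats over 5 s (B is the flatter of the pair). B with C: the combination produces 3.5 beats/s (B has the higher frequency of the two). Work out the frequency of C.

565.6 Hz

A–B: Beat frequency = 31/5 = 6.2 Hz.
B is below A, so f_B = 575.3 − 6.2 = 569.1 Hz.
C is below B, so f_C = 569.1 − 3.5 = 565.6 Hz.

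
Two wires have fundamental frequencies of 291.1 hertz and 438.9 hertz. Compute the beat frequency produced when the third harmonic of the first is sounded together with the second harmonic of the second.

4.5 Hz

Third harmonic of the first: 3·291.1 = 873.3 Hz.
Second harmonic of the second: 2·438.9 = 877.8 Hz.
f_beat = |873.3 − 877.8| = 4.5 Hz.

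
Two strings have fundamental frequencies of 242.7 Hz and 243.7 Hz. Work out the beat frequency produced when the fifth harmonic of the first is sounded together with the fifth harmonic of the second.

Fifth harmonic of the first: 5·242.7 = 1213.5 Hz.
Fifth harmonic of the second: 5·243.7 = 1218.5 Hz.
f_beat = |1213.5 − 1218.5| = 5.0 Hz.

5.0 Hz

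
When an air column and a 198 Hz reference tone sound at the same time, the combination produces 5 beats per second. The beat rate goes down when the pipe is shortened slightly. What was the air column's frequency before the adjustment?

193 Hz

|f − 198| = 5, so the air column was at either 193 Hz or 203 Hz.
A shorter pipe has a higher fundamental; the adjustment raises the air column's frequency.
The beat rate fell, so the adjustment moved the air column toward 198 Hz — it must have started below the reference.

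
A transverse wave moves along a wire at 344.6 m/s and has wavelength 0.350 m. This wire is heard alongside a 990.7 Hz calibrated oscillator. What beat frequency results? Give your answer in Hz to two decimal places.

6.13 Hz

Source frequency f = v/λ = 344.6/0.350 = 984.5714 Hz.
f_beat = |984.5714 − 990.7| = 6.13 Hz.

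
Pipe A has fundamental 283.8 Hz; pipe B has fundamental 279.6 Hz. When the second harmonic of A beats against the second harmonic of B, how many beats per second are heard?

8.4 Hz

Second harmonic of the first: 2·283.8 = 567.6 Hz.
Second harmonic of the second: 2·279.6 = 559.2 Hz.
f_beat = |567.6 − 559.2| = 8.4 Hz.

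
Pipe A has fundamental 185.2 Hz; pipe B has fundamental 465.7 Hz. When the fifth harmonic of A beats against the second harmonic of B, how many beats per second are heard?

Fifth harmonic of the first: 5·185.2 = 926.0 Hz.
Second harmonic of the second: 2·465.7 = 931.4 Hz.
f_beat = |926.0 − 931.4| = 5.4 Hz.

5.4 Hz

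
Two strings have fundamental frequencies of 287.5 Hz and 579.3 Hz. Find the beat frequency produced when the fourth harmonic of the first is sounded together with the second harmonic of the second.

8.6 Hz

Fourth harmonic of the first: 4·287.5 = 1150.0 Hz.
Second harmonic of the second: 2·579.3 = 1158.6 Hz.
f_beat = |1150.0 − 1158.6| = 8.6 Hz.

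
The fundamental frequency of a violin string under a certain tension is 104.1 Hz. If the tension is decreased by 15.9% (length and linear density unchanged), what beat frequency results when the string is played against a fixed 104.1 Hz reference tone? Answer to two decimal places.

8.63 Hz

For a string, f ∝ √T, so the new frequency is 104.1·√0.841 = 95.4660 Hz.
f_beat = |95.4660 − 104.1| = 8.63 Hz.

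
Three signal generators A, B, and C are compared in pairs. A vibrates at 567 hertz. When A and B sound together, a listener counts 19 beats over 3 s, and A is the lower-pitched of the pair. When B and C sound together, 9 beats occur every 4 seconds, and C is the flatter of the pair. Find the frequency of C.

A–B: Beat frequency = 19/3 = 6.3333 Hz.
B is above A, so f_B = 567 + 6.3333 = 573.3333 Hz.
B–C: Beat frequency = 9/4 = 2.25 Hz.
C is below B, so f_C = 573.3333 − 2.25 = 571.0833 Hz.

571.0833 Hz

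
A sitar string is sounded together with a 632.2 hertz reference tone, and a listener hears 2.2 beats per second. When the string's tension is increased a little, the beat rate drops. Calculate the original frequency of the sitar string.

|f − 632.2| = 2.2, so the sitar string was at either 630 Hz or 634.4 Hz.
Higher tension means higher frequency; the adjustment raises the sitar string's frequency.
The beat rate fell, so the adjustment moved the sitar string toward 632.2 Hz — it must have started below the reference.

630 Hz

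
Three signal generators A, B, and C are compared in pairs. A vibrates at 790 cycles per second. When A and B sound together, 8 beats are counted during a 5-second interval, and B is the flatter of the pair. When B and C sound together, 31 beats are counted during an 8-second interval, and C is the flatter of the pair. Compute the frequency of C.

A–B: Beat frequency = 8/5 = 1.6 Hz.
B is below A, so f_B = 790 − 1.6 = 788.4 Hz.
B–C: Beat frequency = 31/8 = 3.875 Hz.
C is below B, so f_C = 788.4 − 3.875 = 784.525 Hz.

784.525 Hz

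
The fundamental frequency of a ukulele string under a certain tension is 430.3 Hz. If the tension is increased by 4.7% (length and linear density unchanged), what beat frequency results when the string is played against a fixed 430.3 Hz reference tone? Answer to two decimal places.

10.00 Hz

For a string, f ∝ √T, so the new frequency is 430.3·√1.047 = 440.2959 Hz.
f_beat = |440.2959 − 430.3| = 10.00 Hz.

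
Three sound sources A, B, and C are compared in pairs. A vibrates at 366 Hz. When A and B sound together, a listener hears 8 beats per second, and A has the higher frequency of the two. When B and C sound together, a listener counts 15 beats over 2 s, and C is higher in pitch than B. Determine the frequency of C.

B is below A, so f_B = 366 − 8 = 358 Hz.
B–C: Beat frequency = 15/2 = 7.5 Hz.
C is above B, so f_C = 358 + 7.5 = 365.5 Hz.

365.5 Hz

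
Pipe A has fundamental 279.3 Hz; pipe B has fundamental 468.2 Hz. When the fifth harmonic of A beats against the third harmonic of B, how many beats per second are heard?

8.1 Hz

Fifth harmonic of the first: 5·279.3 = 1396.5 Hz.
Third harmonic of the second: 3·468.2 = 1404.6 Hz.
f_beat = |1396.5 − 1404.6| = 8.1 Hz.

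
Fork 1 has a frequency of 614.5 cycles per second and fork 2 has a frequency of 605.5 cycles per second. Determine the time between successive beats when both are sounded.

0.111 s

f_beat = |614.5 − 605.5| = 9 Hz.
Beat period T = 1 / f_beat = 1 / 9 s.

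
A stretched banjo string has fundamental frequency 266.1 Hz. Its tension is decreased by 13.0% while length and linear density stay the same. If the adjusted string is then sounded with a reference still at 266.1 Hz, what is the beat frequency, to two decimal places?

For a string, f ∝ √T, so the new frequency is 266.1·√0.870 = 248.2016 Hz.
f_beat = |248.2016 − 266.1| = 17.90 Hz.

17.90 Hz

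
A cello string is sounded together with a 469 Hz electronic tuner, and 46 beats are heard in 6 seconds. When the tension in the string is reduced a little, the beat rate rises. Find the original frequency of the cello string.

461.3333 Hz

Beat frequency = 46/6 = 7.6667 Hz.
|f − 469| = 7.6667, so the cello string was at either 461.3333 Hz or 476.6667 Hz.
Lower tension means lower frequency; the adjustment lowers the cello string's frequency.
The beat rate rose, so the adjustment moved the cello string further from 469 Hz — it was already below the reference.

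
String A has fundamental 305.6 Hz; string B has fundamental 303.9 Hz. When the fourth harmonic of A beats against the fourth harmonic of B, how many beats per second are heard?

6.8 Hz

Fourth harmonic of the first: 4·305.6 = 1222.4 Hz.
Fourth harmonic of the second: 4·303.9 = 1215.6 Hz.
f_beat = |1222.4 − 1215.6| = 6.8 Hz.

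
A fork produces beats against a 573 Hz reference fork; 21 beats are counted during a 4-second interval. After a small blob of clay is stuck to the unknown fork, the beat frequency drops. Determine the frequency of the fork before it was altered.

Beat frequency = 21/4 = 5.25 Hz.
|f − 573| = 5.25, so the fork was at either 567.75 Hz or 578.25 Hz.
Adding mass to a fork lowers its frequency; the adjustment lowers the fork's frequency.
The beat rate fell, so the adjustment moved the fork toward 573 Hz — it must have started above the reference.

578.25 Hz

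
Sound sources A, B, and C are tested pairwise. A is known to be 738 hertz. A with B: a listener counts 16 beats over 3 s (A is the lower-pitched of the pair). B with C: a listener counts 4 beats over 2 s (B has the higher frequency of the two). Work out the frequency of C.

A–B: Beat frequency = 16/3 = 5.3333 Hz.
B is above A, so f_B = 738 + 5.3333 = 743.3333 Hz.
B–C: Beat frequency = 4/2 = 2 Hz.
C is below B, so f_C = 743.3333 − 2 = 741.3333 Hz.

741.3333 Hz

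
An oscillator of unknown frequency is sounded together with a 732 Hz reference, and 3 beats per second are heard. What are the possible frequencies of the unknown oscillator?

|f − 732| = 3, so f = 732 ± 3.

729 Hz or 735 Hz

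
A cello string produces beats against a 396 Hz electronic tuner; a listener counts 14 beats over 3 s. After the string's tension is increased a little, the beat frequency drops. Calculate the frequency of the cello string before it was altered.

391.3333 Hz

Beat frequency = 14/3 = 4.6667 Hz.
|f − 396| = 4.6667, so the cello string was at either 391.3333 Hz or 400.6667 Hz.
Higher tension means higher frequency; the adjustment raises the cello string's frequency.
The beat rate fell, so the adjustment moved the cello string toward 396 Hz — it must have started below the reference.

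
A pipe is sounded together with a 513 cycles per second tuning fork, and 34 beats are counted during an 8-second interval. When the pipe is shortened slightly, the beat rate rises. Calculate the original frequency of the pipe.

517.25 Hz

Beat frequency = 34/8 = 4.25 Hz.
|f − 513| = 4.25, so the pipe was at either 508.75 Hz or 517.25 Hz.
A shorter pipe has a higher fundamental; the adjustment raises the pipe's frequency.
The beat rate rose, so the adjustment moved the pipe further from 513 Hz — it was already above the reference.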